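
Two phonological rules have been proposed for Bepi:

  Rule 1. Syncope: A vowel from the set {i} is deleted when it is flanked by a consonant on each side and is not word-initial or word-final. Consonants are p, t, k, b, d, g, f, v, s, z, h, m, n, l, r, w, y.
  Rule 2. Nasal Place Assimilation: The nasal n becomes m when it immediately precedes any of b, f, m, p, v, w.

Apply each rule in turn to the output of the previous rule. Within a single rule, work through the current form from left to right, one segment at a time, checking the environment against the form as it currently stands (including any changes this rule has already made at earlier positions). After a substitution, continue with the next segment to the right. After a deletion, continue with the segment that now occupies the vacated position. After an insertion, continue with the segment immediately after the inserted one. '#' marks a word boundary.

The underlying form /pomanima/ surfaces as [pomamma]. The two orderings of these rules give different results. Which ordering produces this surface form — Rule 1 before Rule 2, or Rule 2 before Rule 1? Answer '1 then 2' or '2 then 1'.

1 then 2

Order 1 then 2:
  1 Syncope: [pomanima] → [pomanma]
  2 Nasal Place Assimilation: [pomanma] → [pomamma]
  result: [pomamma]
Order 2 then 1:
  2 Nasal Place Assimilation: no change — [pomanima]
  1 Syncope: [pomanima] → [pomanma]
  result: [pomanma]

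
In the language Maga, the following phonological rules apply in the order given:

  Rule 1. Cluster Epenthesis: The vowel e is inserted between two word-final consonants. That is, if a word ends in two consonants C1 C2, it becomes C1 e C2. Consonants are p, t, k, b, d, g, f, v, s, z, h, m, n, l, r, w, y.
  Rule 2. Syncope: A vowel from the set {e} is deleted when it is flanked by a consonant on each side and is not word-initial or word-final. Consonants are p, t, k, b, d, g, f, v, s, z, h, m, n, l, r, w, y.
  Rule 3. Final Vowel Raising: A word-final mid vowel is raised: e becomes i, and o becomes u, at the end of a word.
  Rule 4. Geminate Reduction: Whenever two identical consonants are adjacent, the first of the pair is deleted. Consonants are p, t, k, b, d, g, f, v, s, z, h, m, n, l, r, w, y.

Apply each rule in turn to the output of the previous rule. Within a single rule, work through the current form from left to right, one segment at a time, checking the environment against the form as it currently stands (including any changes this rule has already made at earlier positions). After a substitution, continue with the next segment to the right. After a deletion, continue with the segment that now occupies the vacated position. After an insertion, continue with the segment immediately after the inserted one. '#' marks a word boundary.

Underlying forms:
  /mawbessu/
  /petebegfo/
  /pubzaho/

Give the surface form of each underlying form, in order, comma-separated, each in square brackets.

[mawbsu], [ptbgfu], [pubzahu]

/mawbessu/:
  Rule 1 Cluster Epenthesis: no change — [mawbessu]
  Rule 2 Syncope: [mawbessu] → [mawbssu]
  Rule 3 Final Vowel Raising: no change — [mawbssu]
  Rule 4 Geminate Reduction: [mawbssu] → [mawbsu]
/petebegfo/:
  Rule 1 Cluster Epenthesis: no change — [petebegfo]
  Rule 2 Syncope: [petebegfo] → [ptbgfo]
  Rule 3 Final Vowel Raising: [ptbgfo] → [ptbgfu]
  Rule 4 Geminate Reduction: no change — [ptbgfu]
/pubzaho/:
  Rule 1 Cluster Epenthesis: no change — [pubzaho]
  Rule 2 Syncope: no change — [pubzaho]
  Rule 3 Final Vowel Raising: [pubzaho] → [pubzahu]
  Rule 4 Geminate Reduction: no change — [pubzahu]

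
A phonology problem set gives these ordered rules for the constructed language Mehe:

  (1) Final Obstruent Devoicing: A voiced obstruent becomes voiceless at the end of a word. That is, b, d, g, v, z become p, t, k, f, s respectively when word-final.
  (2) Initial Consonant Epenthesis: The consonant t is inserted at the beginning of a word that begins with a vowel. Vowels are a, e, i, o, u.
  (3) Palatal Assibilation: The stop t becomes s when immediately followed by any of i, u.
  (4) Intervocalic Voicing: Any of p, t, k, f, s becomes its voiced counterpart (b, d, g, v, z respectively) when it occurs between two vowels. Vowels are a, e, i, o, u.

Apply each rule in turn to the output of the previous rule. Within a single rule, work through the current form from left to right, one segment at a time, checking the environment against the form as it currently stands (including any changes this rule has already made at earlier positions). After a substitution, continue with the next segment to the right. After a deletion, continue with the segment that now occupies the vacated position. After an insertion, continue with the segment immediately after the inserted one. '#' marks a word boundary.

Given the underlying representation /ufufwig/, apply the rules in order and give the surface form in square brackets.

[suvufwik]

(1) Final Obstruent Devoicing: [ufufwig] → [ufufwik]
(2) Initial Consonant Epenthesis: [ufufwik] → [tufufwik]
(3) Palatal Assibilation: [tufufwik] → [sufufwik]
(4) Intervocalic Voicing: [sufufwik] → [suvufwik]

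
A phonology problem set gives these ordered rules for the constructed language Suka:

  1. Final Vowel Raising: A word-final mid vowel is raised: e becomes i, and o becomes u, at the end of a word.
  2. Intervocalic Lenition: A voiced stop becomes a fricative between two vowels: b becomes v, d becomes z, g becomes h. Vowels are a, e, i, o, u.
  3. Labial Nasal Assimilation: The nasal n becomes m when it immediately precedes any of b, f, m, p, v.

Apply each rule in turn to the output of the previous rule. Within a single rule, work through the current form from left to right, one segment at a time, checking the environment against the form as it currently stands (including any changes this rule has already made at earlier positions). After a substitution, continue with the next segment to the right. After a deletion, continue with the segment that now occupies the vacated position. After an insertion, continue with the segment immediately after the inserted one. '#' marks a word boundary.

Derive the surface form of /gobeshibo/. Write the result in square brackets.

1 Final Vowel Raising: [gobeshibo] → [gobeshibu]
2 Intervocalic Lenition: [gobeshibu] → [goveshivu]
3 Labial Nasal Assimilation: no change — [goveshivu]

[goveshivu]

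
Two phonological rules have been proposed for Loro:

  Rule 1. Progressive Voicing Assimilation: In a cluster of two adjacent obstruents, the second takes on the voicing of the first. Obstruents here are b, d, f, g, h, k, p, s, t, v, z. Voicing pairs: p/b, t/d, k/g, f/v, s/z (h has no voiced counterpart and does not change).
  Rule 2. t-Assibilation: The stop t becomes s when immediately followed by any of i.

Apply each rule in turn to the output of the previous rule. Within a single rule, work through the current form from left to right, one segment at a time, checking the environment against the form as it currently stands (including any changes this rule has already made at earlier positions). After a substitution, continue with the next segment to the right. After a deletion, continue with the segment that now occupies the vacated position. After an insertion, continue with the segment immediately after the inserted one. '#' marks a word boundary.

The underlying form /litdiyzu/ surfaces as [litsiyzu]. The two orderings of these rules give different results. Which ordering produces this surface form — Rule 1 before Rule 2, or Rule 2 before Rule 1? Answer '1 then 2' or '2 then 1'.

Order 1 then 2:
  1 Progressive Voicing Assimilation: [litdiyzu] → [littiyzu]
  2 t-Assibilation: [littiyzu] → [litsiyzu]
  result: [litsiyzu]
Order 2 then 1:
  2 t-Assibilation: no change — [litdiyzu]
  1 Progressive Voicing Assimilation: [litdiyzu] → [littiyzu]
  result: [littiyzu]

1 then 2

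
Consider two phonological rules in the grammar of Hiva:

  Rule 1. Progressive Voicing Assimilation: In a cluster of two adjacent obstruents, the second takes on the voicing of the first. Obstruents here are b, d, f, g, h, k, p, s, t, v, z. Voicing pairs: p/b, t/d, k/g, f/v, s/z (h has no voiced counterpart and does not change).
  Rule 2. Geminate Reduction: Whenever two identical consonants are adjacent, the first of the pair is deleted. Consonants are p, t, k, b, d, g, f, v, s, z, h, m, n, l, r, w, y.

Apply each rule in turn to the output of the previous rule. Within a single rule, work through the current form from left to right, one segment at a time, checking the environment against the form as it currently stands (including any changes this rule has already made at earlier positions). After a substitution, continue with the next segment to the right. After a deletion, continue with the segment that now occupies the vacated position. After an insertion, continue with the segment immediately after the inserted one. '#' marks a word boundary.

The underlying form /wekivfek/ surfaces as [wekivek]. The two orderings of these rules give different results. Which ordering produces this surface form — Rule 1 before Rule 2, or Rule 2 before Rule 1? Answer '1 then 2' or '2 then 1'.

Order 1 then 2:
  1 Progressive Voicing Assimilation: [wekivfek] → [wekivvek]
  2 Geminate Reduction: [wekivvek] → [wekivek]
  result: [wekivek]
Order 2 then 1:
  2 Geminate Reduction: no change — [wekivfek]
  1 Progressive Voicing Assimilation: [wekivfek] → [wekivvek]
  result: [wekivvek]

1 then 2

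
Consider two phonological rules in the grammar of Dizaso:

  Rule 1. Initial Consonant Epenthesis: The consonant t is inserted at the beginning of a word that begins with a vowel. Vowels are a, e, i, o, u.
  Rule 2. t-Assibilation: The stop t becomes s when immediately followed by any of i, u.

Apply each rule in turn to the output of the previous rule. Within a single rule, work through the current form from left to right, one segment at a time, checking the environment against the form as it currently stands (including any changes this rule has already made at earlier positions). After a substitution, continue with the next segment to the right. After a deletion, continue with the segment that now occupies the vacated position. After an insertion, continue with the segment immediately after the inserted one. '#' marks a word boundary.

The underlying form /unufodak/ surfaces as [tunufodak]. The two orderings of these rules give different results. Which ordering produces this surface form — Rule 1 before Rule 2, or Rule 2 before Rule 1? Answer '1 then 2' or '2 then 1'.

Order 1 then 2:
  1 Initial Consonant Epenthesis: [unufodak] → [tunufodak]
  2 t-Assibilation: [tunufodak] → [sunufodak]
  result: [sunufodak]
Order 2 then 1:
  2 t-Assibilation: no change — [unufodak]
  1 Initial Consonant Epenthesis: [unufodak] → [tunufodak]
  result: [tunufodak]

2 then 1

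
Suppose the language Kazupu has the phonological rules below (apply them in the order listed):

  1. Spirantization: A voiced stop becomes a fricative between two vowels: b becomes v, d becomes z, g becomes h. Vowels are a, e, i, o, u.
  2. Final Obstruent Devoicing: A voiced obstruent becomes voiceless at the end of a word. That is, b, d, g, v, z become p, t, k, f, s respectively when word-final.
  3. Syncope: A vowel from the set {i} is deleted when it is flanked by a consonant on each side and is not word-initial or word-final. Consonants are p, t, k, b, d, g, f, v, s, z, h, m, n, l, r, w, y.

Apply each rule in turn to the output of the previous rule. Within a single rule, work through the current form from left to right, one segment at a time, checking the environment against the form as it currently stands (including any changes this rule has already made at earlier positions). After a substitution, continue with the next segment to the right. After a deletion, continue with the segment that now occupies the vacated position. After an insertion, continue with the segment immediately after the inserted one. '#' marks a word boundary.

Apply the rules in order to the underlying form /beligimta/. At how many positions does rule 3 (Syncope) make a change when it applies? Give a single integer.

1 Spirantization: [beligimta] → [belihimta]
2 Final Obstruent Devoicing: no change — [belihimta]
3 Syncope: [belihimta] → [belhmta]
Rule 3 changed 2 position(s).

2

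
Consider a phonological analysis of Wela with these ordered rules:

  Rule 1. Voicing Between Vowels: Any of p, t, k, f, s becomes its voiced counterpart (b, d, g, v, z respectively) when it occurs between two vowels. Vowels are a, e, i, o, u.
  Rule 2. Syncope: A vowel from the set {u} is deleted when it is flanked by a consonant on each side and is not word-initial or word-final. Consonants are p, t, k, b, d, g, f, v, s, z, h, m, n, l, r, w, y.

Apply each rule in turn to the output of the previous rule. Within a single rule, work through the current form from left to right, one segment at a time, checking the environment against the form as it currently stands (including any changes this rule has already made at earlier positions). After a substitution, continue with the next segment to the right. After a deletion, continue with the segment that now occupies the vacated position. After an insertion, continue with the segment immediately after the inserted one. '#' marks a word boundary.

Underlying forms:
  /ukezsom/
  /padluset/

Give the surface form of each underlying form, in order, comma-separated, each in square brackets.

[ugezsom], [padlzet]

/ukezsom/:
  Rule 1 Voicing Between Vowels: [ukezsom] → [ugezsom]
  Rule 2 Syncope: no change — [ugezsom]
/padluset/:
  Rule 1 Voicing Between Vowels: [padluset] → [padluzet]
  Rule 2 Syncope: [padluzet] → [padlzet]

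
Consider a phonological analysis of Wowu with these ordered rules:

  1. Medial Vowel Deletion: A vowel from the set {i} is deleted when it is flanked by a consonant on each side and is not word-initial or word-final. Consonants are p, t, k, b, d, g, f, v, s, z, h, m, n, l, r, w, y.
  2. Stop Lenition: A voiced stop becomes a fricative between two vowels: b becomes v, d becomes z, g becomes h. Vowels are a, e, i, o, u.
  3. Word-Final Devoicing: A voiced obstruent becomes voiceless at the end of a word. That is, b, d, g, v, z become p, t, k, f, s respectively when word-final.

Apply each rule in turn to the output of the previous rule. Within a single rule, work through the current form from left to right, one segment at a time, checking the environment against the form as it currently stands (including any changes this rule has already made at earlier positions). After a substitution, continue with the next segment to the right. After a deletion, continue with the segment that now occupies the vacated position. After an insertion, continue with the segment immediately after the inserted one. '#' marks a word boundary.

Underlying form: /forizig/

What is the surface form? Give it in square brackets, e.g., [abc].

1 Medial Vowel Deletion: [forizig] → [forzg]
2 Stop Lenition: no change — [forzg]
3 Word-Final Devoicing: [forzg] → [forzk]

[forzk]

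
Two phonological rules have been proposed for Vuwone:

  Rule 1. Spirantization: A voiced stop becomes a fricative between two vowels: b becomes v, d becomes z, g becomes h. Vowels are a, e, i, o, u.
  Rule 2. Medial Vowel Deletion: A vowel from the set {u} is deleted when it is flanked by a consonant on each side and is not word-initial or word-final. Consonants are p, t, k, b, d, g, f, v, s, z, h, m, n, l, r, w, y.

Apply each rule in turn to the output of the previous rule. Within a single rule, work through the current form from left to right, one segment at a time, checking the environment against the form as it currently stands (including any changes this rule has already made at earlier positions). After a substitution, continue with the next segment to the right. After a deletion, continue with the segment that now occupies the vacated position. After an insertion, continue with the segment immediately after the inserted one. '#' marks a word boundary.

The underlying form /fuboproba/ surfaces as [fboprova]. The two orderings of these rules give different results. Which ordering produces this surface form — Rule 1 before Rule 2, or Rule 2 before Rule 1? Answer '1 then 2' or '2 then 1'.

Order 1 then 2:
  1 Spirantization: [fuboproba] → [fuvoprova]
  2 Medial Vowel Deletion: [fuvoprova] → [fvoprova]
  result: [fvoprova]
Order 2 then 1:
  2 Medial Vowel Deletion: [fuboproba] → [fboproba]
  1 Spirantization: [fboproba] → [fboprova]
  result: [fboprova]

2 then 1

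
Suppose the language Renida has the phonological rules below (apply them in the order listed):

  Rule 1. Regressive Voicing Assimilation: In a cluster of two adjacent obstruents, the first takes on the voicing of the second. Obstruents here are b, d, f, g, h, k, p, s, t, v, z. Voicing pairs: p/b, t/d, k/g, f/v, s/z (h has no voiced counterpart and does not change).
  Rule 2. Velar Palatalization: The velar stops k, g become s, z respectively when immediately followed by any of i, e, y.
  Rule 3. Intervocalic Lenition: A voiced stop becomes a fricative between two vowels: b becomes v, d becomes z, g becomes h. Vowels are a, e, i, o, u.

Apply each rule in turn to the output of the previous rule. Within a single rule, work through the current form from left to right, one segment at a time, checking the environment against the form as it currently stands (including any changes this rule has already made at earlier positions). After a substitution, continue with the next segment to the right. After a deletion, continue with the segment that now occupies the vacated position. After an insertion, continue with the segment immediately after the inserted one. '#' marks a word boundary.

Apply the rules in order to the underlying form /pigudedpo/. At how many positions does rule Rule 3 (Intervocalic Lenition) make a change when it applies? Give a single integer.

2

Rule 1 Regressive Voicing Assimilation: [pigudedpo] → [pigudetpo]
Rule 2 Velar Palatalization: no change — [pigudetpo]
Rule 3 Intervocalic Lenition: [pigudetpo] → [pihuzetpo]
Rule Rule 3 changed 2 position(s).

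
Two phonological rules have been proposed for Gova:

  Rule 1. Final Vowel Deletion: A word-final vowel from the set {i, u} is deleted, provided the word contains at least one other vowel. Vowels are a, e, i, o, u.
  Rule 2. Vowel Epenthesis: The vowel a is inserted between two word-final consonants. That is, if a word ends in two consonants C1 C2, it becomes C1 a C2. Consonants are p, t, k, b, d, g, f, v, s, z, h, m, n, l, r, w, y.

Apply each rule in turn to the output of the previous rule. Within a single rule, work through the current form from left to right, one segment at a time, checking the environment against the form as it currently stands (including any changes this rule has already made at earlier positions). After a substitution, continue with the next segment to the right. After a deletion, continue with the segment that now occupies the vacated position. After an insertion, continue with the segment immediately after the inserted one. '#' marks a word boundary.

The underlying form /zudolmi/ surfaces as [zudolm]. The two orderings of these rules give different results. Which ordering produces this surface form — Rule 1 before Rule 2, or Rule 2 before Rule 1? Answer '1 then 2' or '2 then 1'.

Order 1 then 2:
  1 Final Vowel Deletion: [zudolmi] → [zudolm]
  2 Vowel Epenthesis: [zudolm] → [zudolam]
  result: [zudolam]
Order 2 then 1:
  2 Vowel Epenthesis: no change — [zudolmi]
  1 Final Vowel Deletion: [zudolmi] → [zudolm]
  result: [zudolm]

2 then 1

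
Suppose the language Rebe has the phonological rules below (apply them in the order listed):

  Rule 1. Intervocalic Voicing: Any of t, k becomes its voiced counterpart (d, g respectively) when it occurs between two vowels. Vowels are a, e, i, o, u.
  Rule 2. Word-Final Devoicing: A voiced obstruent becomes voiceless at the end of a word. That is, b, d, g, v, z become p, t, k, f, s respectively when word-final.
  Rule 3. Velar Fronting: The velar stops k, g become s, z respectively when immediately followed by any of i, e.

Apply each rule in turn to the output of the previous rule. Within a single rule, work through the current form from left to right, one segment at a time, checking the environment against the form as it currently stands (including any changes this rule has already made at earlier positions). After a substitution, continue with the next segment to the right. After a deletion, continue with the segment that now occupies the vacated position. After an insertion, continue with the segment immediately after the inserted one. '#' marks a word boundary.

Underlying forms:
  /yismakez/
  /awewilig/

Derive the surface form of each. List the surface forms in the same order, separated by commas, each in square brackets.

/yismakez/:
  Rule 1 Intervocalic Voicing: [yismakez] → [yismagez]
  Rule 2 Word-Final Devoicing: [yismagez] → [yismages]
  Rule 3 Velar Fronting: [yismages] → [yismazes]
/awewilig/:
  Rule 1 Intervocalic Voicing: no change — [awewilig]
  Rule 2 Word-Final Devoicing: [awewilig] → [awewilik]
  Rule 3 Velar Fronting: no change — [awewilik]

[yismazes], [awewilik]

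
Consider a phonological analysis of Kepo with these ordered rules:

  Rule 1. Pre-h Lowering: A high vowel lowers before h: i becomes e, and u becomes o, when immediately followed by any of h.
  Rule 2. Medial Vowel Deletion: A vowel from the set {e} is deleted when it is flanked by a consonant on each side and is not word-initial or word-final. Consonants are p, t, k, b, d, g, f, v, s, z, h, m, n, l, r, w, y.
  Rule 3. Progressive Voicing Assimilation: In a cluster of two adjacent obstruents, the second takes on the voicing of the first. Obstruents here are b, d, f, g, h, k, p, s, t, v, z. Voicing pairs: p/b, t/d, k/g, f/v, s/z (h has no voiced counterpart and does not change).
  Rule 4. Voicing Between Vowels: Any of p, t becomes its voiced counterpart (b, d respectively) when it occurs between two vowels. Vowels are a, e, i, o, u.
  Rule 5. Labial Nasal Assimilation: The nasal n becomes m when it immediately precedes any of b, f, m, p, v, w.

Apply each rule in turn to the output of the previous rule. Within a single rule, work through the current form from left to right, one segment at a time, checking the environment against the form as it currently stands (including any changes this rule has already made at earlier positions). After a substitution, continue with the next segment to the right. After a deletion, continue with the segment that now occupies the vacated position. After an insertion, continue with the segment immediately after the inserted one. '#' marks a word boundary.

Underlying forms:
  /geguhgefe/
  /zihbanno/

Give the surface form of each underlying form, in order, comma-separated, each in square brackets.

/geguhgefe/:
  Rule 1 Pre-h Lowering: [geguhgefe] → [gegohgefe]
  Rule 2 Medial Vowel Deletion: [gegohgefe] → [ggohgfe]
  Rule 3 Progressive Voicing Assimilation: [ggohgfe] → [ggohkfe]
  Rule 4 Voicing Between Vowels: no change — [ggohkfe]
  Rule 5 Labial Nasal Assimilation: no change — [ggohkfe]
/zihbanno/:
  Rule 1 Pre-h Lowering: [zihbanno] → [zehbanno]
  Rule 2 Medial Vowel Deletion: [zehbanno] → [zhbanno]
  Rule 3 Progressive Voicing Assimilation: [zhbanno] → [zhpanno]
  Rule 4 Voicing Between Vowels: no change — [zhpanno]
  Rule 5 Labial Nasal Assimilation: no change — [zhpanno]

[ggohkfe], [zhpanno]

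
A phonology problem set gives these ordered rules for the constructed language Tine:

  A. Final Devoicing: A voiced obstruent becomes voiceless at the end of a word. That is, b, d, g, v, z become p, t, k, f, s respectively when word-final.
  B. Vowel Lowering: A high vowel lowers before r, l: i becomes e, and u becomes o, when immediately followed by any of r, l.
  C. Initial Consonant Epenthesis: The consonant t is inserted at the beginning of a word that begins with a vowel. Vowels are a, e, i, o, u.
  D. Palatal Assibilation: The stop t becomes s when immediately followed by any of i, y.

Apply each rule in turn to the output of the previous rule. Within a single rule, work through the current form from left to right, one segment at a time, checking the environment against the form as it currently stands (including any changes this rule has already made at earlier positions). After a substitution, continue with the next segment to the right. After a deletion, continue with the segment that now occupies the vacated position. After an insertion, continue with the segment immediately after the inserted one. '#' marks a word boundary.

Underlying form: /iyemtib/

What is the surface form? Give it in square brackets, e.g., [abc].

A Final Devoicing: [iyemtib] → [iyemtip]
B Vowel Lowering: no change — [iyemtip]
C Initial Consonant Epenthesis: [iyemtip] → [tiyemtip]
D Palatal Assibilation: [tiyemtip] → [siyemsip]

[siyemsip]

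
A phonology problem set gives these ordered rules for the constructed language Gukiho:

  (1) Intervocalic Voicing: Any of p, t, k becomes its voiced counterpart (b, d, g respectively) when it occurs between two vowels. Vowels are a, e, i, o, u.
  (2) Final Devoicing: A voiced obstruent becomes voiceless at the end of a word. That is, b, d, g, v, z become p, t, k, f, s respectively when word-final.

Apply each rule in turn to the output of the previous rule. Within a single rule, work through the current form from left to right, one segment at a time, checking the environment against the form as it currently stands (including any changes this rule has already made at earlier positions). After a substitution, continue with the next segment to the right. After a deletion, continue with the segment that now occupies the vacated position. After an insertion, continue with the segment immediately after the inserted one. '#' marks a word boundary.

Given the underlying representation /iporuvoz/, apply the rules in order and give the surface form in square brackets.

[iboruvos]

(1) Intervocalic Voicing: [iporuvoz] → [iboruvoz]
(2) Final Devoicing: [iboruvoz] → [iboruvos]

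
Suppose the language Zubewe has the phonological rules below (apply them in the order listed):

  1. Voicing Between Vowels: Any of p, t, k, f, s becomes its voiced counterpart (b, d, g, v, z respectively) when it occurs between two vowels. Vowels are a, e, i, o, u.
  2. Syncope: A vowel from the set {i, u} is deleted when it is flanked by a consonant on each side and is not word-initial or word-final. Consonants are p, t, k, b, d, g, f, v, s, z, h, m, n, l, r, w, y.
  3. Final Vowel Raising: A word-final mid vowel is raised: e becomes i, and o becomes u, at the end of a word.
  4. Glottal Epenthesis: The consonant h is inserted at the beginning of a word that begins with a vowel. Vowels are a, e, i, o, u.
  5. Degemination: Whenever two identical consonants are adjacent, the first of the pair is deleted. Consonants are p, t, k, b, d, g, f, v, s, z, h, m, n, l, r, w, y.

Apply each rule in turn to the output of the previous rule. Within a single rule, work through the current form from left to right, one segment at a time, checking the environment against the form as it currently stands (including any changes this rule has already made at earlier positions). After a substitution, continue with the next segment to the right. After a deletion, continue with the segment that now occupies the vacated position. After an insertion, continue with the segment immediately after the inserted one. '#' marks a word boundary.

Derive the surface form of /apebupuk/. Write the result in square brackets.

1 Voicing Between Vowels: [apebupuk] → [abebubuk]
2 Syncope: [abebubuk] → [abebbk]
3 Final Vowel Raising: no change — [abebbk]
4 Glottal Epenthesis: [abebbk] → [habebbk]
5 Degemination: [habebbk] → [habebk]

[habebk]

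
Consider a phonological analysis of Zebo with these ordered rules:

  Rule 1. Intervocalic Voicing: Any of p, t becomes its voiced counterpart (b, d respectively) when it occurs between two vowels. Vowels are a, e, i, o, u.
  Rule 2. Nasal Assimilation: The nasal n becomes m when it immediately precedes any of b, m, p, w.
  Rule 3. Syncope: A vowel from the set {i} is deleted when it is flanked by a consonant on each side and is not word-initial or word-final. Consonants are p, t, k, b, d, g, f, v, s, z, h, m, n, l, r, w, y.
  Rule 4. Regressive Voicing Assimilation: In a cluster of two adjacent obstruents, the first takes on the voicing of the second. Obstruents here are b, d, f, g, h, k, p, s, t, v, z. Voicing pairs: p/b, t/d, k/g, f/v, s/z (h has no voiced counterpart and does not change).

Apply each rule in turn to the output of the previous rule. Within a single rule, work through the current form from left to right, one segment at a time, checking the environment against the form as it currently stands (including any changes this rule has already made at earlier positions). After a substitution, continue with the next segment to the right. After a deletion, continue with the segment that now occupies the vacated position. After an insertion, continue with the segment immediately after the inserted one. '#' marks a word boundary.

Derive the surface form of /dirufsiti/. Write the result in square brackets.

Rule 1 Intervocalic Voicing: [dirufsiti] → [dirufsidi]
Rule 2 Nasal Assimilation: no change — [dirufsidi]
Rule 3 Syncope: [dirufsidi] → [drufsdi]
Rule 4 Regressive Voicing Assimilation: [drufsdi] → [drufzdi]

[drufzdi]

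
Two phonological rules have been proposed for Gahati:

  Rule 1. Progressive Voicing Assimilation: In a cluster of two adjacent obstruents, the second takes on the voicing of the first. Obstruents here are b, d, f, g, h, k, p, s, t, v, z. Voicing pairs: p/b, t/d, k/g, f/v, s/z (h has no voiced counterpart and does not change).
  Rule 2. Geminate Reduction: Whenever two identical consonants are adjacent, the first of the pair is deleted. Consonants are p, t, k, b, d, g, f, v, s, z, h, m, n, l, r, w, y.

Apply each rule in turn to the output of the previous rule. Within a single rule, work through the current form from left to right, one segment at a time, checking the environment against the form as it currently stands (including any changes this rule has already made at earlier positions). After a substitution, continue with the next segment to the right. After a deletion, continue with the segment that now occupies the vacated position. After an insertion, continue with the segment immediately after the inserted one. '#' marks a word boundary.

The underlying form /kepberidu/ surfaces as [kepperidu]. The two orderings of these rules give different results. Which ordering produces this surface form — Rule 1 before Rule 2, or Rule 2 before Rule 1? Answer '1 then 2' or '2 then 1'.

2 then 1

Order 1 then 2:
  1 Progressive Voicing Assimilation: [kepberidu] → [kepperidu]
  2 Geminate Reduction: [kepperidu] → [keperidu]
  result: [keperidu]
Order 2 then 1:
  2 Geminate Reduction: no change — [kepberidu]
  1 Progressive Voicing Assimilation: [kepberidu] → [kepperidu]
  result: [kepperidu]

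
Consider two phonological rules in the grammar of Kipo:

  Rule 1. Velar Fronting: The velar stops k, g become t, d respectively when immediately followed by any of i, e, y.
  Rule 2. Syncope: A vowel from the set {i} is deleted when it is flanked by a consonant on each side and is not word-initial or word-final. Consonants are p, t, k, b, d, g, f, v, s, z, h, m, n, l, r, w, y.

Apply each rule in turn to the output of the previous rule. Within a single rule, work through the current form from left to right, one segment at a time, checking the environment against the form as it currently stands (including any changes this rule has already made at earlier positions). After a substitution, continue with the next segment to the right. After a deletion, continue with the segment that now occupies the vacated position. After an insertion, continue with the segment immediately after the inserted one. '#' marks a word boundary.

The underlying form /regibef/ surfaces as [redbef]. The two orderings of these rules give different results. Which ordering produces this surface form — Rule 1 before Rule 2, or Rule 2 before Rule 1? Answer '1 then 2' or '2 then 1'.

1 then 2

Order 1 then 2:
  1 Velar Fronting: [regibef] → [redibef]
  2 Syncope: [redibef] → [redbef]
  result: [redbef]
Order 2 then 1:
  2 Syncope: [regibef] → [regbef]
  1 Velar Fronting: no change — [regbef]
  result: [regbef]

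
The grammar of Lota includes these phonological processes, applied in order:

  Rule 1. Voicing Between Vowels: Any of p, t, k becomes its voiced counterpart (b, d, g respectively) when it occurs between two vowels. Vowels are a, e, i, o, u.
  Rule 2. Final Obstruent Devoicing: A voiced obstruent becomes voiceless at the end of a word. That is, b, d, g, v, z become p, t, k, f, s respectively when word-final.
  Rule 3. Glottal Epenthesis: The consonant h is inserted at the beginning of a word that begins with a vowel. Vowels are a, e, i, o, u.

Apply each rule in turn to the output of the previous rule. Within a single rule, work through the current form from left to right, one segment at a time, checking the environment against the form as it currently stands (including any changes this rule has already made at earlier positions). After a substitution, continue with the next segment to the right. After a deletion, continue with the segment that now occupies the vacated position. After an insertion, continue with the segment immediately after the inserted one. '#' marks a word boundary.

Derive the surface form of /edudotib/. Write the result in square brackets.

[hedudodip]

Rule 1 Voicing Between Vowels: [edudotib] → [edudodib]
Rule 2 Final Obstruent Devoicing: [edudodib] → [edudodip]
Rule 3 Glottal Epenthesis: [edudodip] → [hedudodip]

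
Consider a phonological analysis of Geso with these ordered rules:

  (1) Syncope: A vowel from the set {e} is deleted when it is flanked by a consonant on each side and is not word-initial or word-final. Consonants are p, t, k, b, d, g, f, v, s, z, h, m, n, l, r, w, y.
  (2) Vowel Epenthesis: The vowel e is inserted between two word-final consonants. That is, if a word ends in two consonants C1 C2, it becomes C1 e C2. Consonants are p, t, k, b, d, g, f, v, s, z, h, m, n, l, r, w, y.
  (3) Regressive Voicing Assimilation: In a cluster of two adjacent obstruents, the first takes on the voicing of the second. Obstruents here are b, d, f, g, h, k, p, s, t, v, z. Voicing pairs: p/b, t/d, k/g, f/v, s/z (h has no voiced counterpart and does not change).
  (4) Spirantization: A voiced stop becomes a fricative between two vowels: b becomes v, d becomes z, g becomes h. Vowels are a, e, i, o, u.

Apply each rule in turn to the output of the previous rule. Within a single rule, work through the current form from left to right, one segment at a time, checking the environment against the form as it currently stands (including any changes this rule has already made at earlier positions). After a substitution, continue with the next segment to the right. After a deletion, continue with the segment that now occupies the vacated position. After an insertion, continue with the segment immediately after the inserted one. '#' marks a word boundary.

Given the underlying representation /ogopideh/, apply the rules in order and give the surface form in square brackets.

[ohopizeh]

(1) Syncope: [ogopideh] → [ogopidh]
(2) Vowel Epenthesis: [ogopidh] → [ogopideh]
(3) Regressive Voicing Assimilation: no change — [ogopideh]
(4) Spirantization: [ogopideh] → [ohopizeh]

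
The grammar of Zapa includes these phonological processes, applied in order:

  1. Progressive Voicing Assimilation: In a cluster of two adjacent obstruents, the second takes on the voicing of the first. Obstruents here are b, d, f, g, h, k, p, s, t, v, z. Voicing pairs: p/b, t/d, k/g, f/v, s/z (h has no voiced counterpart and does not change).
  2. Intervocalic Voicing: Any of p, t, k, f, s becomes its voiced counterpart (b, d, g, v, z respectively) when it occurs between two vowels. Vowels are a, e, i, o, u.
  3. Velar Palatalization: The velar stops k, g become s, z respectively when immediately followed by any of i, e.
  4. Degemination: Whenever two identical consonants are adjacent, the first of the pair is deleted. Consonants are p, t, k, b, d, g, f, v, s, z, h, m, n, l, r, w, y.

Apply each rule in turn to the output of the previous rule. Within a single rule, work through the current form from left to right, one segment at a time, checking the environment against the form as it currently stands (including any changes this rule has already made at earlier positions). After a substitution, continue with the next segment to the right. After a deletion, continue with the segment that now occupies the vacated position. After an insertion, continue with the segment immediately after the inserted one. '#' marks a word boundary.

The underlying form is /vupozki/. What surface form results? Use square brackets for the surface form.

[vubozi]

1 Progressive Voicing Assimilation: [vupozki] → [vupozgi]
2 Intervocalic Voicing: [vupozgi] → [vubozgi]
3 Velar Palatalization: [vubozgi] → [vubozzi]
4 Degemination: [vubozzi] → [vubozi]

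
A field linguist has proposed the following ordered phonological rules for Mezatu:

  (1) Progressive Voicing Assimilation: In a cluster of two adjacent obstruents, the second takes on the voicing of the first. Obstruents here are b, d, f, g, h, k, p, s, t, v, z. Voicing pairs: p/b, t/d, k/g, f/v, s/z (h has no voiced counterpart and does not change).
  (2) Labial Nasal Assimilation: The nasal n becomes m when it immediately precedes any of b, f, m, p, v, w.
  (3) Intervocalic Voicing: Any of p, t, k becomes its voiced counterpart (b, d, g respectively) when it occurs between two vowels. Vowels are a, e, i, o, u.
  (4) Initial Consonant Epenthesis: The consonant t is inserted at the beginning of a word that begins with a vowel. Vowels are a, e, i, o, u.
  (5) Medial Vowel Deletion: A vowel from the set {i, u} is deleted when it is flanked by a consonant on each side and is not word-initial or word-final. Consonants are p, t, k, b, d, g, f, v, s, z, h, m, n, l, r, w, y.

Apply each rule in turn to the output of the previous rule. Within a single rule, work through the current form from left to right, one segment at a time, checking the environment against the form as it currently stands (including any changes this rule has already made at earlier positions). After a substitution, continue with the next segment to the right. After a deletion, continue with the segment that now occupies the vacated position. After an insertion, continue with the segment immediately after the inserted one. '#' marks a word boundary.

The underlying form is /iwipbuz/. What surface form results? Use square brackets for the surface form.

[twppz]

(1) Progressive Voicing Assimilation: [iwipbuz] → [iwippuz]
(2) Labial Nasal Assimilation: no change — [iwippuz]
(3) Intervocalic Voicing: no change — [iwippuz]
(4) Initial Consonant Epenthesis: [iwippuz] → [tiwippuz]
(5) Medial Vowel Deletion: [tiwippuz] → [twppz]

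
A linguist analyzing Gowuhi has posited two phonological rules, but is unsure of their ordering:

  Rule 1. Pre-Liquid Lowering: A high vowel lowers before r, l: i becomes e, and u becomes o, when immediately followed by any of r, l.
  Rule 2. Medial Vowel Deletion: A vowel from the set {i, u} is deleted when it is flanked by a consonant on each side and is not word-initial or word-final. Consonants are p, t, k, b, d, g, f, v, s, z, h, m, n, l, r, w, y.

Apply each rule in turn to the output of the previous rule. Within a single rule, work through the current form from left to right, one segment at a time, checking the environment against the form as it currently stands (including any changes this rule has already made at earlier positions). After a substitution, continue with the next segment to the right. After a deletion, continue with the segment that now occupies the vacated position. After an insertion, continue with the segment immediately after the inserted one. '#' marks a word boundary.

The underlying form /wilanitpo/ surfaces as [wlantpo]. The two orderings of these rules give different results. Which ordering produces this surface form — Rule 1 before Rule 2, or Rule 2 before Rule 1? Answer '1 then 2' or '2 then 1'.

2 then 1

Order 1 then 2:
  1 Pre-Liquid Lowering: [wilanitpo] → [welanitpo]
  2 Medial Vowel Deletion: [welanitpo] → [welantpo]
  result: [welantpo]
Order 2 then 1:
  2 Medial Vowel Deletion: [wilanitpo] → [wlantpo]
  1 Pre-Liquid Lowering: no change — [wlantpo]
  result: [wlantpo]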